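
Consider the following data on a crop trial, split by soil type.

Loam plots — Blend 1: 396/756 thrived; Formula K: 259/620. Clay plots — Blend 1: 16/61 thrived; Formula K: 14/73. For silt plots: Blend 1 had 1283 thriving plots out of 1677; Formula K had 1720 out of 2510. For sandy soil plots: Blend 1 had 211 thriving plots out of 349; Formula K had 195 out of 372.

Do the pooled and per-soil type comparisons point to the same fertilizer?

Loam: Blend 1 396/756 = 52.4%, Formula K 259/620 = 41.8% → Blend 1
Clay: Blend 1 16/61 = 26.2%, Formula K 14/73 = 19.2% → Blend 1
Silt: Blend 1 1283/1677 = 76.5%, Formula K 1720/2510 = 68.5% → Blend 1
Sandy soil: Blend 1 211/349 = 60.5%, Formula K 195/372 = 52.4% → Blend 1
Overall: Blend 1 1906/2843 = 67.0%, Formula K 2188/3575 = 61.2% → Blend 1
Blend 1 wins overall and in every soil group — no reversal.

Yes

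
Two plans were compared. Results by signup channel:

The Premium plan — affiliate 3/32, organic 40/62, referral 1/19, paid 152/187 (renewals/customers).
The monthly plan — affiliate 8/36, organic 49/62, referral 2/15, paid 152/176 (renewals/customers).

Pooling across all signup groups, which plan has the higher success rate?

the monthly plan

Affiliate: the Premium plan 3/32 = 9.4%, the monthly plan 8/36 = 22.2% → the monthly plan
Organic: the Premium plan 40/62 = 64.5%, the monthly plan 49/62 = 79.0% → the monthly plan
Referral: the Premium plan 1/19 = 5.3%, the monthly plan 2/15 = 13.3% → the monthly plan
Paid: the Premium plan 152/187 = 81.3%, the monthly plan 152/176 = 86.4% → the monthly plan
Overall: the Premium plan 196/300 = 65.3%, the monthly plan 211/289 = 73.0% → the monthly plan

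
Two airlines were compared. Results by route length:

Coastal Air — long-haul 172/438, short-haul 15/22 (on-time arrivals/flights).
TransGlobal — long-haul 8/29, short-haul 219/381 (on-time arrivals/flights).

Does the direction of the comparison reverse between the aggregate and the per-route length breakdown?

Yes

Long-haul: Coastal Air 172/438 = 39.3%, TransGlobal 8/29 = 27.6% → Coastal Air
Short-haul: Coastal Air 15/22 = 68.2%, TransGlobal 219/381 = 57.5% → Coastal Air
Overall: Coastal Air 187/460 = 40.7%, TransGlobal 227/410 = 55.4% → TransGlobal
Coastal Air wins each route group but TransGlobal wins overall — the comparison reverses. Coastal Air's flights skew toward long-haul, which has a lower base rate.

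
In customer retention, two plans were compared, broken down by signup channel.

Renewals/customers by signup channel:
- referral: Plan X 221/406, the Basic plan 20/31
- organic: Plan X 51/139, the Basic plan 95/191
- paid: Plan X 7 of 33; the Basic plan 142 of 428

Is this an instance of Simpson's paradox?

Referral: Plan X 221/406 = 54.4%, the Basic plan 20/31 = 64.5% → the Basic plan
Organic: Plan X 51/139 = 36.7%, the Basic plan 95/191 = 49.7% → the Basic plan
Paid: Plan X 7/33 = 21.2%, the Basic plan 142/428 = 33.2% → the Basic plan
Overall: Plan X 279/578 = 48.3%, the Basic plan 257/650 = 39.5% → Plan X
The Basic plan wins each signup group but Plan X wins overall — the comparison reverses. The Basic plan's customers skew toward paid, which has a lower base rate.

Yes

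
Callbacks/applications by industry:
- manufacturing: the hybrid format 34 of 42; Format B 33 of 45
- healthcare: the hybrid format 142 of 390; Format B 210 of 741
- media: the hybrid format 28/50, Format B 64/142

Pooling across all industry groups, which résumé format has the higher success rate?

the hybrid format

Manufacturing: the hybrid format 34/42 = 81.0%, Format B 33/45 = 73.3% → the hybrid format
Healthcare: the hybrid format 142/390 = 36.4%, Format B 210/741 = 28.3% → the hybrid format
Media: the hybrid format 28/50 = 56.0%, Format B 64/142 = 45.1% → the hybrid format
Overall: the hybrid format 204/482 = 42.3%, Format B 307/928 = 33.1% → the hybrid format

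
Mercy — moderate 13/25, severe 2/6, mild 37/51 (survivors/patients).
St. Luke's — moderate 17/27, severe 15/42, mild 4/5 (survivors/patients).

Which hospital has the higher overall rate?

Moderate: Mercy 13/25 = 52.0%, St. Luke's 17/27 = 63.0% → St. Luke's
Severe: Mercy 2/6 = 33.3%, St. Luke's 15/42 = 35.7% → St. Luke's
Mild: Mercy 37/51 = 72.5%, St. Luke's 4/5 = 80.0% → St. Luke's
Overall: Mercy 52/82 = 63.4%, St. Luke's 36/74 = 48.6% → Mercy
(St. Luke's wins every case group but Mercy wins overall — St. Luke's's patients skew toward the low-rate severe group.)

Mercy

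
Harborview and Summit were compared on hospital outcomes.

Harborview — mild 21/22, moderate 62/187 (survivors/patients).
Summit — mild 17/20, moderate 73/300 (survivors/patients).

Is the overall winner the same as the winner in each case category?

Mild: Harborview 21/22 = 95.5%, Summit 17/20 = 85.0% → Harborview
Moderate: Harborview 62/187 = 33.2%, Summit 73/300 = 24.3% → Harborview
Overall: Harborview 83/209 = 39.7%, Summit 90/320 = 28.1% → Harborview
Harborview wins overall and in every case group — no reversal.

Yes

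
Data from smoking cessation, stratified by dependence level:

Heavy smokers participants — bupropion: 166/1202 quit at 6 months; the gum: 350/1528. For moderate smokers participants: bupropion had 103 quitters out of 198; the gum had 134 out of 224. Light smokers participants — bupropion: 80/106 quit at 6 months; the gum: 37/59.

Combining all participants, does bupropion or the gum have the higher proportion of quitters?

the gum

Heavy smokers: bupropion 166/1202 = 13.8%, the gum 350/1528 = 22.9% → the gum
Moderate smokers: bupropion 103/198 = 52.0%, the gum 134/224 = 59.8% → the gum
Light smokers: bupropion 80/106 = 75.5%, the gum 37/59 = 62.7% → bupropion
Overall: bupropion 349/1506 = 23.2%, the gum 521/1811 = 28.8% → the gum
(Neither sweeps every dependence group, but the gum has the higher pooled rate.)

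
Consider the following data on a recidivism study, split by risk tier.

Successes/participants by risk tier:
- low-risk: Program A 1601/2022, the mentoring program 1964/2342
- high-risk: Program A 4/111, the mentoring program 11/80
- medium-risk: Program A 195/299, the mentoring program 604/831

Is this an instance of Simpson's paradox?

Low-risk: Program A 1601/2022 = 79.2%, the mentoring program 1964/2342 = 83.9% → the mentoring program
High-risk: Program A 4/111 = 3.6%, the mentoring program 11/80 = 13.8% → the mentoring program
Medium-risk: Program A 195/299 = 65.2%, the mentoring program 604/831 = 72.7% → the mentoring program
Overall: Program A 1800/2432 = 74.0%, the mentoring program 2579/3253 = 79.3% → the mentoring program
The mentoring program wins overall and in every risk group — no reversal.

No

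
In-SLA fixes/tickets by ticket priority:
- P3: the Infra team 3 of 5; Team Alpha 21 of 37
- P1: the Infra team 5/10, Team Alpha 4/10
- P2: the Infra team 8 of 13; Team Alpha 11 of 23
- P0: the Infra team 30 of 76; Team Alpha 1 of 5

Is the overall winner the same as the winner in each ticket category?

No

P3: the Infra team 3/5 = 60.0%, Team Alpha 21/37 = 56.8% → the Infra team
P1: the Infra team 5/10 = 50.0%, Team Alpha 4/10 = 40.0% → the Infra team
P2: the Infra team 8/13 = 61.5%, Team Alpha 11/23 = 47.8% → the Infra team
P0: the Infra team 30/76 = 39.5%, Team Alpha 1/5 = 20.0% → the Infra team
Overall: the Infra team 46/104 = 44.2%, Team Alpha 37/75 = 49.3% → Team Alpha
The Infra team wins each ticket group but Team Alpha wins overall — the comparison reverses. The Infra team's tickets skew toward P0, which has a lower base rate.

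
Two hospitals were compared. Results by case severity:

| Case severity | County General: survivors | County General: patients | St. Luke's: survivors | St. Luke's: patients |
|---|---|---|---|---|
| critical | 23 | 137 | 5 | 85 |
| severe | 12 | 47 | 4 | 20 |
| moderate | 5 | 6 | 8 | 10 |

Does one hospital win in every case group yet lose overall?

No

Critical: County General 23/137 = 16.8%, St. Luke's 5/85 = 5.9% → County General
Severe: County General 12/47 = 25.5%, St. Luke's 4/20 = 20.0% → County General
Moderate: County General 5/6 = 83.3%, St. Luke's 8/10 = 80.0% → County General
Overall: County General 40/190 = 21.1%, St. Luke's 17/115 = 14.8% → County General
County General wins overall and in every case group — no reversal.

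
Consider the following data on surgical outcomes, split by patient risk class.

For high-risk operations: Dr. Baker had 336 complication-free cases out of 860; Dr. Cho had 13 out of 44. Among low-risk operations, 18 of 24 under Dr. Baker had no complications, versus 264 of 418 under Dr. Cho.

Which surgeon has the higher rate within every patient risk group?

Dr. Baker

High-risk: Dr. Baker 336/860 = 39.1%, Dr. Cho 13/44 = 29.5% → Dr. Baker
Low-risk: Dr. Baker 18/24 = 75.0%, Dr. Cho 264/418 = 63.2% → Dr. Baker
Dr. Baker has the higher rate in both groups.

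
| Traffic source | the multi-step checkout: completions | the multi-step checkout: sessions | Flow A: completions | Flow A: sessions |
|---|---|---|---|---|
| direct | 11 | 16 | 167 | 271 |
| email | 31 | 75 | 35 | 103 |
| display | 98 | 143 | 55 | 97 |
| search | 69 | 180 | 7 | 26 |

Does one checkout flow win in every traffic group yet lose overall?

Direct: the multi-step checkout 11/16 = 68.8%, Flow A 167/271 = 61.6% → the multi-step checkout
Email: the multi-step checkout 31/75 = 41.3%, Flow A 35/103 = 34.0% → the multi-step checkout
Display: the multi-step checkout 98/143 = 68.5%, Flow A 55/97 = 56.7% → the multi-step checkout
Search: the multi-step checkout 69/180 = 38.3%, Flow A 7/26 = 26.9% → the multi-step checkout
Overall: the multi-step checkout 209/414 = 50.5%, Flow A 264/497 = 53.1% → Flow A
The multi-step checkout wins each traffic group but Flow A wins overall — the comparison reverses. The multi-step checkout's sessions skew toward search, which has a lower base rate.

Yes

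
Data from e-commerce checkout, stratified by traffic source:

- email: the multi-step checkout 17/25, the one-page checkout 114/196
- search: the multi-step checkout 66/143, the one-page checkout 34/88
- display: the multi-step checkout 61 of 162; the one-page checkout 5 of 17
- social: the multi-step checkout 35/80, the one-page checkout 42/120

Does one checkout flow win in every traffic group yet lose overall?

Yes

Email: the multi-step checkout 17/25 = 68.0%, the one-page checkout 114/196 = 58.2% → the multi-step checkout
Search: the multi-step checkout 66/143 = 46.2%, the one-page checkout 34/88 = 38.6% → the multi-step checkout
Display: the multi-step checkout 61/162 = 37.7%, the one-page checkout 5/17 = 29.4% → the multi-step checkout
Social: the multi-step checkout 35/80 = 43.8%, the one-page checkout 42/120 = 35.0% → the multi-step checkout
Overall: the multi-step checkout 179/410 = 43.7%, the one-page checkout 195/421 = 46.3% → the one-page checkout
The multi-step checkout wins each traffic group but the one-page checkout wins overall — the comparison reverses. The multi-step checkout's sessions skew toward display, which has a lower base rate.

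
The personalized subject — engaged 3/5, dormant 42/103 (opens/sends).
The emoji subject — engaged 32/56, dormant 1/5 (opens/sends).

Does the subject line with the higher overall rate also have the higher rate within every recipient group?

No

Engaged: the personalized subject 3/5 = 60.0%, the emoji subject 32/56 = 57.1% → the personalized subject
Dormant: the personalized subject 42/103 = 40.8%, the emoji subject 1/5 = 20.0% → the personalized subject
Overall: the personalized subject 45/108 = 41.7%, the emoji subject 33/61 = 54.1% → the emoji subject
The personalized subject wins each recipient group but the emoji subject wins overall — the comparison reverses. The personalized subject's sends skew toward dormant, which has a lower base rate.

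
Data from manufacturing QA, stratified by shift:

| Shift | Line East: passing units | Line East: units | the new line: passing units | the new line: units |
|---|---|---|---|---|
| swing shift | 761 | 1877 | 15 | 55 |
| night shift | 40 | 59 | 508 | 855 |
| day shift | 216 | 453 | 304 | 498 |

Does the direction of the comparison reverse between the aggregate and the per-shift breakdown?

Swing shift: Line East 761/1877 = 40.5%, the new line 15/55 = 27.3% → Line East
Night shift: Line East 40/59 = 67.8%, the new line 508/855 = 59.4% → Line East
Day shift: Line East 216/453 = 47.7%, the new line 304/498 = 61.0% → the new line
Overall: Line East 1017/2389 = 42.6%, the new line 827/1408 = 58.7% → the new line
Neither sweeps: Line East wins 2 of 3 groups, the new line wins 1. The new line wins overall but not every group — no Simpson reversal.

No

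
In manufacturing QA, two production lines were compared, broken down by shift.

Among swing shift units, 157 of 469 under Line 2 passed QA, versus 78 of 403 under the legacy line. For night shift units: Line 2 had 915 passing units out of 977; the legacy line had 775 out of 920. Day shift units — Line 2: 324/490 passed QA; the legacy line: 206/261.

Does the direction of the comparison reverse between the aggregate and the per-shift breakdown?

Swing shift: Line 2 157/469 = 33.5%, the legacy line 78/403 = 19.4% → Line 2
Night shift: Line 2 915/977 = 93.7%, the legacy line 775/920 = 84.2% → Line 2
Day shift: Line 2 324/490 = 66.1%, the legacy line 206/261 = 78.9% → the legacy line
Overall: Line 2 1396/1936 = 72.1%, the legacy line 1059/1584 = 66.9% → Line 2
Neither sweeps: Line 2 wins 2 of 3 groups, the legacy line wins 1. Line 2 wins overall but not every group — no Simpson reversal.

No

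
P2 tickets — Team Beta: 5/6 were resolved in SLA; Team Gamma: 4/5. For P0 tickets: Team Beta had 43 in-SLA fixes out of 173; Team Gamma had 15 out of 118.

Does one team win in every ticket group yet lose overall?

No

P2: Team Beta 5/6 = 83.3%, Team Gamma 4/5 = 80.0% → Team Beta
P0: Team Beta 43/173 = 24.9%, Team Gamma 15/118 = 12.7% → Team Beta
Overall: Team Beta 48/179 = 26.8%, Team Gamma 19/123 = 15.4% → Team Beta
Team Beta wins overall and in every ticket group — no reversal.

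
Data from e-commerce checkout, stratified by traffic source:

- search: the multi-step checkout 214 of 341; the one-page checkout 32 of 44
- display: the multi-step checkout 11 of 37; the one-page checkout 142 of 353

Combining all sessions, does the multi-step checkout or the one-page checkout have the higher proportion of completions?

the multi-step checkout

Search: the multi-step checkout 214/341 = 62.8%, the one-page checkout 32/44 = 72.7% → the one-page checkout
Display: the multi-step checkout 11/37 = 29.7%, the one-page checkout 142/353 = 40.2% → the one-page checkout
Overall: the multi-step checkout 225/378 = 59.5%, the one-page checkout 174/397 = 43.8% → the multi-step checkout
(The one-page checkout wins every traffic group but the multi-step checkout wins overall — the one-page checkout's sessions skew toward the low-rate display group.)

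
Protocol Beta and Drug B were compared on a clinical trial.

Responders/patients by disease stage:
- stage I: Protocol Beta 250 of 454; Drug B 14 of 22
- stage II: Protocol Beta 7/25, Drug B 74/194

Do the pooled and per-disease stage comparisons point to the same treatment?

Stage I: Protocol Beta 250/454 = 55.1%, Drug B 14/22 = 63.6% → Drug B
Stage II: Protocol Beta 7/25 = 28.0%, Drug B 74/194 = 38.1% → Drug B
Overall: Protocol Beta 257/479 = 53.7%, Drug B 88/216 = 40.7% → Protocol Beta
Drug B wins each disease group but Protocol Beta wins overall — the comparison reverses. Drug B's patients skew toward stage II, which has a lower base rate.

No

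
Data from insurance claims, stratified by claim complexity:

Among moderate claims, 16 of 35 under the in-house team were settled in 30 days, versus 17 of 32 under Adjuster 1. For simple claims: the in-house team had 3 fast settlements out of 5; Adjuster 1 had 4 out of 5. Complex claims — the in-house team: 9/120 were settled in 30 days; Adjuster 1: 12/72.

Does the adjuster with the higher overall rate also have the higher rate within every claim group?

Moderate: the in-house team 16/35 = 45.7%, Adjuster 1 17/32 = 53.1% → Adjuster 1
Simple: the in-house team 3/5 = 60.0%, Adjuster 1 4/5 = 80.0% → Adjuster 1
Complex: the in-house team 9/120 = 7.5%, Adjuster 1 12/72 = 16.7% → Adjuster 1
Overall: the in-house team 28/160 = 17.5%, Adjuster 1 33/109 = 30.3% → Adjuster 1
Adjuster 1 wins overall and in every claim group — no reversal.

Yes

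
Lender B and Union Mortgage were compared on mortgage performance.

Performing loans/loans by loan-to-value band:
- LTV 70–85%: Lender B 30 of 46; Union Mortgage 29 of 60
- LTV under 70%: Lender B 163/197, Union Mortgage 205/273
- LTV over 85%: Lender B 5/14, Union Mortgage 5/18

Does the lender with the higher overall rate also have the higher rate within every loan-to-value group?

Yes

LTV 70–85%: Lender B 30/46 = 65.2%, Union Mortgage 29/60 = 48.3% → Lender B
LTV under 70%: Lender B 163/197 = 82.7%, Union Mortgage 205/273 = 75.1% → Lender B
LTV over 85%: Lender B 5/14 = 35.7%, Union Mortgage 5/18 = 27.8% → Lender B
Overall: Lender B 198/257 = 77.0%, Union Mortgage 239/351 = 68.1% → Lender B
Lender B wins overall and in every loan-to-value group — no reversal.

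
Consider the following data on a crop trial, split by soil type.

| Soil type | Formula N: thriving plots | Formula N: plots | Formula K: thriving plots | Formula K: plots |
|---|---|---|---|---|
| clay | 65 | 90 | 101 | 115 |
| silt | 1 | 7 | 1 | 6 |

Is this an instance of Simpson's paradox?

No

Clay: Formula N 65/90 = 72.2%, Formula K 101/115 = 87.8% → Formula K
Silt: Formula N 1/7 = 14.3%, Formula K 1/6 = 16.7% → Formula K
Overall: Formula N 66/97 = 68.0%, Formula K 102/121 = 84.3% → Formula K
Formula K wins overall and in every soil group — no reversal.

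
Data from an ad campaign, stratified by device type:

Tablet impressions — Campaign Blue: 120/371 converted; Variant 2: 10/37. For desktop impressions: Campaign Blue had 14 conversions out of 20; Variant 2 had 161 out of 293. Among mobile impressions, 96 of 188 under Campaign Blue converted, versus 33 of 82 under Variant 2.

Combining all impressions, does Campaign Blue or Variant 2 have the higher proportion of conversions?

Variant 2

Tablet: Campaign Blue 120/371 = 32.3%, Variant 2 10/37 = 27.0% → Campaign Blue
Desktop: Campaign Blue 14/20 = 70.0%, Variant 2 161/293 = 54.9% → Campaign Blue
Mobile: Campaign Blue 96/188 = 51.1%, Variant 2 33/82 = 40.2% → Campaign Blue
Overall: Campaign Blue 230/579 = 39.7%, Variant 2 204/412 = 49.5% → Variant 2
(Campaign Blue wins every device group but Variant 2 wins overall — Campaign Blue's impressions skew toward the low-rate tablet group.)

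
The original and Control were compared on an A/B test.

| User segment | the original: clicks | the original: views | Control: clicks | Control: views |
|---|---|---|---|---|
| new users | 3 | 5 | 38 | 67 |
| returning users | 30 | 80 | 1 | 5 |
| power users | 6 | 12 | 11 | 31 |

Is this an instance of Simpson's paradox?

Yes

New users: the original 3/5 = 60.0%, Control 38/67 = 56.7% → the original
Returning users: the original 30/80 = 37.5%, Control 1/5 = 20.0% → the original
Power users: the original 6/12 = 50.0%, Control 11/31 = 35.5% → the original
Overall: the original 39/97 = 40.2%, Control 50/103 = 48.5% → Control
The original wins each user group but Control wins overall — the comparison reverses. The original's views skew toward returning users, which has a lower base rate.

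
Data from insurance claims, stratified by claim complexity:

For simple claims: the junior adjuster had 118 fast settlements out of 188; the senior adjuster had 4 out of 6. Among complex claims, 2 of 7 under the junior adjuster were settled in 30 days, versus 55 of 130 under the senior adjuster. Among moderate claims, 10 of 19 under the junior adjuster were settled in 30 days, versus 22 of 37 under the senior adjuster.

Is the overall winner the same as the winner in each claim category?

No

Simple: the junior adjuster 118/188 = 62.8%, the senior adjuster 4/6 = 66.7% → the senior adjuster
Complex: the junior adjuster 2/7 = 28.6%, the senior adjuster 55/130 = 42.3% → the senior adjuster
Moderate: the junior adjuster 10/19 = 52.6%, the senior adjuster 22/37 = 59.5% → the senior adjuster
Overall: the junior adjuster 130/214 = 60.7%, the senior adjuster 81/173 = 46.8% → the junior adjuster
The senior adjuster wins each claim group but the junior adjuster wins overall — the comparison reverses. The senior adjuster's claims skew toward complex, which has a lower base rate.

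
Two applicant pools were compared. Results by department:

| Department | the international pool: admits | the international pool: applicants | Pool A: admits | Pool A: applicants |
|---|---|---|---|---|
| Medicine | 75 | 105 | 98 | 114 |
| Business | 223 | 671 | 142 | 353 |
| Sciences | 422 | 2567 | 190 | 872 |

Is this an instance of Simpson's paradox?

Medicine: the international pool 75/105 = 71.4%, Pool A 98/114 = 86.0% → Pool A
Business: the international pool 223/671 = 33.2%, Pool A 142/353 = 40.2% → Pool A
Sciences: the international pool 422/2567 = 16.4%, Pool A 190/872 = 21.8% → Pool A
Overall: the international pool 720/3343 = 21.5%, Pool A 430/1339 = 32.1% → Pool A
Pool A wins overall and in every department group — no reversal.

No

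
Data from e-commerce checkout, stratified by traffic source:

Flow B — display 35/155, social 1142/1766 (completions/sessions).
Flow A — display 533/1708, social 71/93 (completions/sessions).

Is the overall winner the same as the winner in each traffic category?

Display: Flow B 35/155 = 22.6%, Flow A 533/1708 = 31.2% → Flow A
Social: Flow B 1142/1766 = 64.7%, Flow A 71/93 = 76.3% → Flow A
Overall: Flow B 1177/1921 = 61.3%, Flow A 604/1801 = 33.5% → Flow B
Flow A wins each traffic group but Flow B wins overall — the comparison reverses. Flow A's sessions skew toward display, which has a lower base rate.

No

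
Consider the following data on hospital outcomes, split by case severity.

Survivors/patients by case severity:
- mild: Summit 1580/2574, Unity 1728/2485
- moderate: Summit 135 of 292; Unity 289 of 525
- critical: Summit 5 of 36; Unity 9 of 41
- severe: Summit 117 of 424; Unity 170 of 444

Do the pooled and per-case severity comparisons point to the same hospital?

Mild: Summit 1580/2574 = 61.4%, Unity 1728/2485 = 69.5% → Unity
Moderate: Summit 135/292 = 46.2%, Unity 289/525 = 55.0% → Unity
Critical: Summit 5/36 = 13.9%, Unity 9/41 = 22.0% → Unity
Severe: Summit 117/424 = 27.6%, Unity 170/444 = 38.3% → Unity
Overall: Summit 1837/3326 = 55.2%, Unity 2196/3495 = 62.8% → Unity
Unity wins overall and in every case group — no reversal.

Yes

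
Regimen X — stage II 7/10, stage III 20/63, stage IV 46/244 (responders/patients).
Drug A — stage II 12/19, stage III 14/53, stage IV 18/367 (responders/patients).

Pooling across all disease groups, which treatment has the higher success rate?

Stage II: Regimen X 7/10 = 70.0%, Drug A 12/19 = 63.2% → Regimen X
Stage III: Regimen X 20/63 = 31.7%, Drug A 14/53 = 26.4% → Regimen X
Stage IV: Regimen X 46/244 = 18.9%, Drug A 18/367 = 4.9% → Regimen X
Overall: Regimen X 73/317 = 23.0%, Drug A 44/439 = 10.0% → Regimen X

Regimen X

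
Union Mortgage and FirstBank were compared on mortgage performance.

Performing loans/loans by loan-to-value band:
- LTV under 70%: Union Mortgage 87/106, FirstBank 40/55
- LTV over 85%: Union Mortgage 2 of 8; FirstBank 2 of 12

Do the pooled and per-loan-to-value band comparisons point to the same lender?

Yes

LTV under 70%: Union Mortgage 87/106 = 82.1%, FirstBank 40/55 = 72.7% → Union Mortgage
LTV over 85%: Union Mortgage 2/8 = 25.0%, FirstBank 2/12 = 16.7% → Union Mortgage
Overall: Union Mortgage 89/114 = 78.1%, FirstBank 42/67 = 62.7% → Union Mortgage
Union Mortgage wins overall and in every loan-to-value group — no reversal.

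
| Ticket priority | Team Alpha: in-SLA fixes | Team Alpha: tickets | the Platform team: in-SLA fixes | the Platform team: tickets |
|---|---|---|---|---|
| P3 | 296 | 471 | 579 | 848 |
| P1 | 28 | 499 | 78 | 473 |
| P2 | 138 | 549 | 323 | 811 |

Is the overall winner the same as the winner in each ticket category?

P3: Team Alpha 296/471 = 62.8%, the Platform team 579/848 = 68.3% → the Platform team
P1: Team Alpha 28/499 = 5.6%, the Platform team 78/473 = 16.5% → the Platform team
P2: Team Alpha 138/549 = 25.1%, the Platform team 323/811 = 39.8% → the Platform team
Overall: Team Alpha 462/1519 = 30.4%, the Platform team 980/2132 = 46.0% → the Platform team
The Platform team wins overall and in every ticket group — no reversal.

Yes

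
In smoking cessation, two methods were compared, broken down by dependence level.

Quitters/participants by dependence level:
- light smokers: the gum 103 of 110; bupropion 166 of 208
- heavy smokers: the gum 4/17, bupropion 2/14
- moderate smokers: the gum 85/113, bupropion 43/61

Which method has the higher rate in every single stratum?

the gum

Light smokers: the gum 103/110 = 93.6%, bupropion 166/208 = 79.8% → the gum
Heavy smokers: the gum 4/17 = 23.5%, bupropion 2/14 = 14.3% → the gum
Moderate smokers: the gum 85/113 = 75.2%, bupropion 43/61 = 70.5% → the gum
The gum has the higher rate in all 3 groups.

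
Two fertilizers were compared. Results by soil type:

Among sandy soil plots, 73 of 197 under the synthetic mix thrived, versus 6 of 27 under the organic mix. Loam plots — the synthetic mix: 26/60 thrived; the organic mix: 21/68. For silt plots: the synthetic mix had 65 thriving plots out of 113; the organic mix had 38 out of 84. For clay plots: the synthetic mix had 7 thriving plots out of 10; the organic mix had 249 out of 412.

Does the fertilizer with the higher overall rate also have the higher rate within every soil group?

No

Sandy soil: the synthetic mix 73/197 = 37.1%, the organic mix 6/27 = 22.2% → the synthetic mix
Loam: the synthetic mix 26/60 = 43.3%, the organic mix 21/68 = 30.9% → the synthetic mix
Silt: the synthetic mix 65/113 = 57.5%, the organic mix 38/84 = 45.2% → the synthetic mix
Clay: the synthetic mix 7/10 = 70.0%, the organic mix 249/412 = 60.4% → the synthetic mix
Overall: the synthetic mix 171/380 = 45.0%, the organic mix 314/591 = 53.1% → the organic mix
The synthetic mix wins each soil group but the organic mix wins overall — the comparison reverses. The synthetic mix's plots skew toward sandy soil, which has a lower base rate.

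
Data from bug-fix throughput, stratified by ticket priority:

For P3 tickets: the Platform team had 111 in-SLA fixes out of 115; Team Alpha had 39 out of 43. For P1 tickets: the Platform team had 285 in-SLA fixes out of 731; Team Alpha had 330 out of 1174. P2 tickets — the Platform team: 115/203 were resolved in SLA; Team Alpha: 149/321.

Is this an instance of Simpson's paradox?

No

P3: the Platform team 111/115 = 96.5%, Team Alpha 39/43 = 90.7% → the Platform team
P1: the Platform team 285/731 = 39.0%, Team Alpha 330/1174 = 28.1% → the Platform team
P2: the Platform team 115/203 = 56.7%, Team Alpha 149/321 = 46.4% → the Platform team
Overall: the Platform team 511/1049 = 48.7%, Team Alpha 518/1538 = 33.7% → the Platform team
The Platform team wins overall and in every ticket group — no reversal.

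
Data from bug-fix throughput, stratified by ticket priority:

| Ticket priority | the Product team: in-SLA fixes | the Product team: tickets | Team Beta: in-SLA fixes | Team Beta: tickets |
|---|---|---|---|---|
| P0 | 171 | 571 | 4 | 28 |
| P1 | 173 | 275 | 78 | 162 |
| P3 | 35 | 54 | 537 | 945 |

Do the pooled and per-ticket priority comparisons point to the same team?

No

P0: the Product team 171/571 = 29.9%, Team Beta 4/28 = 14.3% → the Product team
P1: the Product team 173/275 = 62.9%, Team Beta 78/162 = 48.1% → the Product team
P3: the Product team 35/54 = 64.8%, Team Beta 537/945 = 56.8% → the Product team
Overall: the Product team 379/900 = 42.1%, Team Beta 619/1135 = 54.5% → Team Beta
The Product team wins each ticket group but Team Beta wins overall — the comparison reverses. The Product team's tickets skew toward P0, which has a lower base rate.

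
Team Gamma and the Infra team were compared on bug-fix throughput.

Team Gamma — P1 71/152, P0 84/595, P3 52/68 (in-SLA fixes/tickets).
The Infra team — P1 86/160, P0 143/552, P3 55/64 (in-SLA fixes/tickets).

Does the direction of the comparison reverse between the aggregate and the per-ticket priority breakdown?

No

P1: Team Gamma 71/152 = 46.7%, the Infra team 86/160 = 53.8% → the Infra team
P0: Team Gamma 84/595 = 14.1%, the Infra team 143/552 = 25.9% → the Infra team
P3: Team Gamma 52/68 = 76.5%, the Infra team 55/64 = 85.9% → the Infra team
Overall: Team Gamma 207/815 = 25.4%, the Infra team 284/776 = 36.6% → the Infra team
The Infra team wins overall and in every ticket group — no reversal.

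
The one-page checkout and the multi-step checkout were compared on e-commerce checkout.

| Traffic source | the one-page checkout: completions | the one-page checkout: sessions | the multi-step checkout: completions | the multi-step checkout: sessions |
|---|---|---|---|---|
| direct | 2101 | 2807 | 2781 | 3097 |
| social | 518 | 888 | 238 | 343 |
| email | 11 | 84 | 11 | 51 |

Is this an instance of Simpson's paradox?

No

Direct: the one-page checkout 2101/2807 = 74.8%, the multi-step checkout 2781/3097 = 89.8% → the multi-step checkout
Social: the one-page checkout 518/888 = 58.3%, the multi-step checkout 238/343 = 69.4% → the multi-step checkout
Email: the one-page checkout 11/84 = 13.1%, the multi-step checkout 11/51 = 21.6% → the multi-step checkout
Overall: the one-page checkout 2630/3779 = 69.6%, the multi-step checkout 3030/3491 = 86.8% → the multi-step checkout
The multi-step checkout wins overall and in every traffic group — no reversal.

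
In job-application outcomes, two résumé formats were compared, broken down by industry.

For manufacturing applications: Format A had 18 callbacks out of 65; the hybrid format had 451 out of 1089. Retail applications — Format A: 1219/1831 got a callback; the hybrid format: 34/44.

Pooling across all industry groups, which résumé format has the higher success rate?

Format A

Manufacturing: Format A 18/65 = 27.7%, the hybrid format 451/1089 = 41.4% → the hybrid format
Retail: Format A 1219/1831 = 66.6%, the hybrid format 34/44 = 77.3% → the hybrid format
Overall: Format A 1237/1896 = 65.2%, the hybrid format 485/1133 = 42.8% → Format A
(The hybrid format wins every industry group but Format A wins overall — the hybrid format's applications skew toward the low-rate manufacturing group.)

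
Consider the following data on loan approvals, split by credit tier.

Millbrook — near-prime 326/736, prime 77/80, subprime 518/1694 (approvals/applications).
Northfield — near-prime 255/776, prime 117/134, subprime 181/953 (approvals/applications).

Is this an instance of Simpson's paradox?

Near-prime: Millbrook 326/736 = 44.3%, Northfield 255/776 = 32.9% → Millbrook
Prime: Millbrook 77/80 = 96.2%, Northfield 117/134 = 87.3% → Millbrook
Subprime: Millbrook 518/1694 = 30.6%, Northfield 181/953 = 19.0% → Millbrook
Overall: Millbrook 921/2510 = 36.7%, Northfield 553/1863 = 29.7% → Millbrook
Millbrook wins overall and in every credit group — no reversal.

No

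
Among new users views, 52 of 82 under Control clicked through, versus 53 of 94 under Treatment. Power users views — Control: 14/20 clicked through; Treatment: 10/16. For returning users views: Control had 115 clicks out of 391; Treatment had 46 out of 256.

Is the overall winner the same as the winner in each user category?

New users: Control 52/82 = 63.4%, Treatment 53/94 = 56.4% → Control
Power users: Control 14/20 = 70.0%, Treatment 10/16 = 62.5% → Control
Returning users: Control 115/391 = 29.4%, Treatment 46/256 = 18.0% → Control
Overall: Control 181/493 = 36.7%, Treatment 109/366 = 29.8% → Control
Control wins overall and in every user group — no reversal.

Yes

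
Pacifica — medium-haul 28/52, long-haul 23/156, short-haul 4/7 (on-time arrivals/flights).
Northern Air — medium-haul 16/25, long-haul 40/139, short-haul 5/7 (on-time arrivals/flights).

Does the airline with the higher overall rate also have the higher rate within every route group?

Medium-haul: Pacifica 28/52 = 53.8%, Northern Air 16/25 = 64.0% → Northern Air
Long-haul: Pacifica 23/156 = 14.7%, Northern Air 40/139 = 28.8% → Northern Air
Short-haul: Pacifica 4/7 = 57.1%, Northern Air 5/7 = 71.4% → Northern Air
Overall: Pacifica 55/215 = 25.6%, Northern Air 61/171 = 35.7% → Northern Air
Northern Air wins overall and in every route group — no reversal.

Yes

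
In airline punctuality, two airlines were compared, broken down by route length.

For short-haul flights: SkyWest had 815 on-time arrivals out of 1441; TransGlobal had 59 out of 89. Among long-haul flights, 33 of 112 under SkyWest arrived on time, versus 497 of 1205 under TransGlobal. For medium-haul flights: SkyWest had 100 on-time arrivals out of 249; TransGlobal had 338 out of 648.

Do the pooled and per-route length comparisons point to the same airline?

No

Short-haul: SkyWest 815/1441 = 56.6%, TransGlobal 59/89 = 66.3% → TransGlobal
Long-haul: SkyWest 33/112 = 29.5%, TransGlobal 497/1205 = 41.2% → TransGlobal
Medium-haul: SkyWest 100/249 = 40.2%, TransGlobal 338/648 = 52.2% → TransGlobal
Overall: SkyWest 948/1802 = 52.6%, TransGlobal 894/1942 = 46.0% → SkyWest
TransGlobal wins each route group but SkyWest wins overall — the comparison reverses. TransGlobal's flights skew toward long-haul, which has a lower base rate.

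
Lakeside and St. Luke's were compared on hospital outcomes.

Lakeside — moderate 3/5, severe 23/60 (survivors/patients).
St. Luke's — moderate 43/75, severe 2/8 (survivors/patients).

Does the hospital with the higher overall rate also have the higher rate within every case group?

Moderate: Lakeside 3/5 = 60.0%, St. Luke's 43/75 = 57.3% → Lakeside
Severe: Lakeside 23/60 = 38.3%, St. Luke's 2/8 = 25.0% → Lakeside
Overall: Lakeside 26/65 = 40.0%, St. Luke's 45/83 = 54.2% → St. Luke's
Lakeside wins each case group but St. Luke's wins overall — the comparison reverses. Lakeside's patients skew toward severe, which has a lower base rate.

No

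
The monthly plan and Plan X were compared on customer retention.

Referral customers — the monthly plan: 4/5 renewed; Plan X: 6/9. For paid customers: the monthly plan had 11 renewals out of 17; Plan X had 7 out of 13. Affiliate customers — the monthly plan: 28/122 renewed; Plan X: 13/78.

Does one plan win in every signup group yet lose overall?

No

Referral: the monthly plan 4/5 = 80.0%, Plan X 6/9 = 66.7% → the monthly plan
Paid: the monthly plan 11/17 = 64.7%, Plan X 7/13 = 53.8% → the monthly plan
Affiliate: the monthly plan 28/122 = 23.0%, Plan X 13/78 = 16.7% → the monthly plan
Overall: the monthly plan 43/144 = 29.9%, Plan X 26/100 = 26.0% → the monthly plan
The monthly plan wins overall and in every signup group — no reversal.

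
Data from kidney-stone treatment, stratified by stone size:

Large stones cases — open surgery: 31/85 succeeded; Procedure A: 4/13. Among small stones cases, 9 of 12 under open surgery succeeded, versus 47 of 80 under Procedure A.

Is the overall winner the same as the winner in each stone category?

Large stones: open surgery 31/85 = 36.5%, Procedure A 4/13 = 30.8% → open surgery
Small stones: open surgery 9/12 = 75.0%, Procedure A 47/80 = 58.8% → open surgery
Overall: open surgery 40/97 = 41.2%, Procedure A 51/93 = 54.8% → Procedure A
Open surgery wins each stone group but Procedure A wins overall — the comparison reverses. Open surgery's cases skew toward large stones, which has a lower base rate.

No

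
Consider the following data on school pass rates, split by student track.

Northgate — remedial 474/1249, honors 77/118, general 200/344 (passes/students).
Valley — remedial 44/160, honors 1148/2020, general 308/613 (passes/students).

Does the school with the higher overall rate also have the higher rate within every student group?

Remedial: Northgate 474/1249 = 38.0%, Valley 44/160 = 27.5% → Northgate
Honors: Northgate 77/118 = 65.3%, Valley 1148/2020 = 56.8% → Northgate
General: Northgate 200/344 = 58.1%, Valley 308/613 = 50.2% → Northgate
Overall: Northgate 751/1711 = 43.9%, Valley 1500/2793 = 53.7% → Valley
Northgate wins each student group but Valley wins overall — the comparison reverses. Northgate's students skew toward remedial, which has a lower base rate.

No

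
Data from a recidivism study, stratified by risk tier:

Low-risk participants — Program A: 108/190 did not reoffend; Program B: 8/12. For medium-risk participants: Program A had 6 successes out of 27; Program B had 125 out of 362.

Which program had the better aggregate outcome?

Low-risk: Program A 108/190 = 56.8%, Program B 8/12 = 66.7% → Program B
Medium-risk: Program A 6/27 = 22.2%, Program B 125/362 = 34.5% → Program B
Overall: Program A 114/217 = 52.5%, Program B 133/374 = 35.6% → Program A
(Program B wins every risk group but Program A wins overall — Program B's participants skew toward the low-rate medium-risk group.)

Program A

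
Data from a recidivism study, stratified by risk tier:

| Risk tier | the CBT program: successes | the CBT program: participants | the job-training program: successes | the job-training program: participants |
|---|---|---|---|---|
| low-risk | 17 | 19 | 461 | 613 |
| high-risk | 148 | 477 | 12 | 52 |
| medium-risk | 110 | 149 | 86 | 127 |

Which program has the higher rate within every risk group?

the CBT program

Low-risk: the CBT program 17/19 = 89.5%, the job-training program 461/613 = 75.2% → the CBT program
High-risk: the CBT program 148/477 = 31.0%, the job-training program 12/52 = 23.1% → the CBT program
Medium-risk: the CBT program 110/149 = 73.8%, the job-training program 86/127 = 67.7% → the CBT program
The CBT program has the higher rate in all 3 groups.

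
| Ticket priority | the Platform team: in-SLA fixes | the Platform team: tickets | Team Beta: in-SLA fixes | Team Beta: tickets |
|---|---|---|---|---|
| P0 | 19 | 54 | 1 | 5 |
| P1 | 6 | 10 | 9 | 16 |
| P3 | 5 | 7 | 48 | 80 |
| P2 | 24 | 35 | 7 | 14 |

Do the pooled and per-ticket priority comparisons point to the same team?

No

P0: the Platform team 19/54 = 35.2%, Team Beta 1/5 = 20.0% → the Platform team
P1: the Platform team 6/10 = 60.0%, Team Beta 9/16 = 56.2% → the Platform team
P3: the Platform team 5/7 = 71.4%, Team Beta 48/80 = 60.0% → the Platform team
P2: the Platform team 24/35 = 68.6%, Team Beta 7/14 = 50.0% → the Platform team
Overall: the Platform team 54/106 = 50.9%, Team Beta 65/115 = 56.5% → Team Beta
The Platform team wins each ticket group but Team Beta wins overall — the comparison reverses. The Platform team's tickets skew toward P0, which has a lower base rate.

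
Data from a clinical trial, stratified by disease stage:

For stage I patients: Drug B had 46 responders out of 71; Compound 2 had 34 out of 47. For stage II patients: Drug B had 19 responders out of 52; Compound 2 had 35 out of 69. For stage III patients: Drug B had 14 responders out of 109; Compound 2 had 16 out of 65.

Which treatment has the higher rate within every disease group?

Compound 2

Stage I: Drug B 46/71 = 64.8%, Compound 2 34/47 = 72.3% → Compound 2
Stage II: Drug B 19/52 = 36.5%, Compound 2 35/69 = 50.7% → Compound 2
Stage III: Drug B 14/109 = 12.8%, Compound 2 16/65 = 24.6% → Compound 2
Compound 2 has the higher rate in all 3 groups.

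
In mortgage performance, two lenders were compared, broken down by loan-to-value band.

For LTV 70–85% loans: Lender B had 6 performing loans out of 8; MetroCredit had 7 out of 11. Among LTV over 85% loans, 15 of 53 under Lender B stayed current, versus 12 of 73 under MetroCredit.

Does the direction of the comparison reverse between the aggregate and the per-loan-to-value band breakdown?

No

LTV 70–85%: Lender B 6/8 = 75.0%, MetroCredit 7/11 = 63.6% → Lender B
LTV over 85%: Lender B 15/53 = 28.3%, MetroCredit 12/73 = 16.4% → Lender B
Overall: Lender B 21/61 = 34.4%, MetroCredit 19/84 = 22.6% → Lender B
Lender B wins overall and in every loan-to-value group — no reversal.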